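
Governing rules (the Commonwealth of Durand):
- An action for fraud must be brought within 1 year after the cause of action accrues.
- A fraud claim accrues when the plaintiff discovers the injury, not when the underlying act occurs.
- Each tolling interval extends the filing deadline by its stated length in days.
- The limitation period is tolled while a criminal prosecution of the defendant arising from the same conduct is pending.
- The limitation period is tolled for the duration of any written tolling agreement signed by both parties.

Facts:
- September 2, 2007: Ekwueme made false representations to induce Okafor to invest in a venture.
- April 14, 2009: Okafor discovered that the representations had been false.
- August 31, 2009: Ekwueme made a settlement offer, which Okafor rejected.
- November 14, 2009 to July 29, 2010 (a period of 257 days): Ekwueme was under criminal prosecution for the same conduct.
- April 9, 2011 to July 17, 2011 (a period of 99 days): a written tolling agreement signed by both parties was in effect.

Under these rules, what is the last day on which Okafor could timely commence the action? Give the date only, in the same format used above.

Under the discovery rule, the claim accrued on April 14, 2009, when Okafor discovered the injury — not on the September 2, 2007 date of the underlying act.
1 year from April 14, 2009 is April 14, 2010.
Because the pending criminal prosecution ran from November 14, 2009 to July 29, 2010, the deadline is extended by 257 days to December 27, 2010.
By the time the written tolling agreement began on April 9, 2011, the limitation period had already expired on December 27, 2010; that interval cannot revive it.
The other events in the timeline have no effect on the limitation period under the stated rules.

December 27, 2010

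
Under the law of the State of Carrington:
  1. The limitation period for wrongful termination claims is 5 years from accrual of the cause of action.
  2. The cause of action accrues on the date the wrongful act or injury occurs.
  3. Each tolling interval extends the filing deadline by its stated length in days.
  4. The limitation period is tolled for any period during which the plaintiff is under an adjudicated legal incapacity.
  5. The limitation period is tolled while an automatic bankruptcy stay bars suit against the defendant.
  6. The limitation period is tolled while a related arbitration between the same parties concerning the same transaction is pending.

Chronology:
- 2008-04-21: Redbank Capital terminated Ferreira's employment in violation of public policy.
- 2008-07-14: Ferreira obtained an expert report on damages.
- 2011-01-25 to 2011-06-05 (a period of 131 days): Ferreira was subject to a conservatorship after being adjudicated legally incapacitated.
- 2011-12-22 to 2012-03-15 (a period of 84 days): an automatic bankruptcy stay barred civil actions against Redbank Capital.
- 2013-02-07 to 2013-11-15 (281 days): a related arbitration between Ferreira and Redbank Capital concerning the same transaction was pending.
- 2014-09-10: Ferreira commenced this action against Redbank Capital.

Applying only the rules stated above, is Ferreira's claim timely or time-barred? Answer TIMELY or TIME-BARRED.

TIME-BARRED

The limitation period began to run on 2008-04-21.
The untolled deadline — 5 years after 2008-04-21 — is 2013-04-21.
The plaintiff's legal incapacity from 2011-01-25 to 2011-06-05 tolled the period for 131 days, extending the deadline to 2013-08-30.
The period was tolled for 84 days by the automatic bankruptcy stay (2011-12-22 to 2012-03-15), pushing the deadline to 2013-11-22.
The period was tolled for 281 days by the pending related arbitration (2013-02-07 to 2013-11-15), pushing the deadline to 2014-08-30.
Nothing else in the chronology tolls or restarts the period.
Filing on 2014-09-10 missed the 2014-08-30 deadline — the action is time-barred.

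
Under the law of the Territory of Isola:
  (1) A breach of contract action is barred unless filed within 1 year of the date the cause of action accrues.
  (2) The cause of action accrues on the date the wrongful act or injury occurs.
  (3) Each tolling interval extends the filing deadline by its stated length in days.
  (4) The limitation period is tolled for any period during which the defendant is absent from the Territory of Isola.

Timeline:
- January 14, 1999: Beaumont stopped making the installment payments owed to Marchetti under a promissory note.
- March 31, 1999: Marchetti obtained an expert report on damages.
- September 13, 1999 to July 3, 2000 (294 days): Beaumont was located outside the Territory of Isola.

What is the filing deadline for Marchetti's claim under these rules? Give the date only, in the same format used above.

November 3, 2000

The limitation period began to run on January 14, 1999.
1 year from January 14, 1999 is January 14, 2000.
Because the defendant's absence from the jurisdiction ran from September 13, 1999 to July 3, 2000, the deadline is extended by 294 days to November 3, 2000.
None of the other events listed affects the running of the period under the stated rules.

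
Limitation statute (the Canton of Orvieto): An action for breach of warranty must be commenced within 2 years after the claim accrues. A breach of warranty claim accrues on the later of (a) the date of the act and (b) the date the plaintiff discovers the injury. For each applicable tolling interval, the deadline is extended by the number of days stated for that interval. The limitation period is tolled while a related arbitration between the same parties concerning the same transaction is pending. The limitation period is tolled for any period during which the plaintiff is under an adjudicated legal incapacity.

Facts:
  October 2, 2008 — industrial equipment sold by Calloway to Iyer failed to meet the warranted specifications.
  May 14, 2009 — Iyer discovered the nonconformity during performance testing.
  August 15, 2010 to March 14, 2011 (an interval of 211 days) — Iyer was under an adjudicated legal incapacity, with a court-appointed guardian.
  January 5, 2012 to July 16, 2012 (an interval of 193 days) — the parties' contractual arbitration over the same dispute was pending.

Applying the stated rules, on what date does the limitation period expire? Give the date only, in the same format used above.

Taking the later of the act (October 2, 2008) and discovery (May 14, 2009), the claim accrued on May 14, 2009.
2 years from May 14, 2009 is May 14, 2011.
The period was tolled for 211 days by the plaintiff's legal incapacity (August 15, 2010 to March 14, 2011), pushing the deadline to December 11, 2011.
The pending related arbitration starting January 5, 2012 came too late — the period had run on December 11, 2011 — and so does not extend the deadline.

December 11, 2011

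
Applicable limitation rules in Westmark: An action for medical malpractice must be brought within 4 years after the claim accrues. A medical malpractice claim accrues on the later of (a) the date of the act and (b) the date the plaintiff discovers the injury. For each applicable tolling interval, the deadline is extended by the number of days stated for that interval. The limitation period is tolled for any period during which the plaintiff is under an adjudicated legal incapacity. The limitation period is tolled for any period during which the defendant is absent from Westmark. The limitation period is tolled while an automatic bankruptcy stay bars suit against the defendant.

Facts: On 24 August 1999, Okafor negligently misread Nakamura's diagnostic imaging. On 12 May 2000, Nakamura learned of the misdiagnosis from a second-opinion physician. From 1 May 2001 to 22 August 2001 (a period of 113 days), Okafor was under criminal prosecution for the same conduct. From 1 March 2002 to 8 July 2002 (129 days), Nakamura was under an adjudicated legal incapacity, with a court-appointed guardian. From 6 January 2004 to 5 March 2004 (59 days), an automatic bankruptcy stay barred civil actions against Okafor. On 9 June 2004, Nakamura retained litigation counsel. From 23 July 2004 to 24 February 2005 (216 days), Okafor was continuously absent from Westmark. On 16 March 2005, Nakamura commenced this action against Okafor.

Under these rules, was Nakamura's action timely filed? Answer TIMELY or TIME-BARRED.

Because discovery on 12 May 2000 post-dates the 24 August 1999 act, accrual under the later-of rule falls on 12 May 2000.
The untolled deadline — 4 years after 12 May 2000 — is 12 May 2004.
The plaintiff's legal incapacity from 1 March 2002 to 8 July 2002 tolled the period for 129 days, extending the deadline to 18 September 2004.
The automatic bankruptcy stay from 6 January 2004 to 5 March 2004 tolled the period for 59 days, extending the deadline to 16 November 2004.
Because the defendant's absence from the jurisdiction ran from 23 July 2004 to 24 February 2005, the deadline is extended by 216 days to 20 June 2005.
No stated provision tolls the period for a criminal prosecution, so the interval from 1 May 2001 to 22 August 2001 has no effect on the deadline.
Nothing else in the chronology tolls or restarts the period.
Filing on 16 March 2005 beat the 20 June 2005 deadline — the action is timely.

TIMELY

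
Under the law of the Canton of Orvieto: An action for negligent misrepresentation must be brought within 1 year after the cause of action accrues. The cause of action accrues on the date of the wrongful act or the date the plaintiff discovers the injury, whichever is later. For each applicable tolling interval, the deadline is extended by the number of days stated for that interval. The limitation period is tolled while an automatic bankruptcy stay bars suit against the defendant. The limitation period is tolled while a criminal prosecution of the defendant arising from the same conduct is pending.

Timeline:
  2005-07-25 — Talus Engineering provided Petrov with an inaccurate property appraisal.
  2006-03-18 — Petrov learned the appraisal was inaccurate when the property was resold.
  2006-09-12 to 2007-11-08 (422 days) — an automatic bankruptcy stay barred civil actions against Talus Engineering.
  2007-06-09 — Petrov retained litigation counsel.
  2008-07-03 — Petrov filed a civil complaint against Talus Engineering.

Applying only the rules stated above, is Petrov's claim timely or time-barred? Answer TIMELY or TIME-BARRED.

The claim accrued on 2006-03-18 — the later of the 2005-07-25 act and the 2006-03-18 discovery.
The untolled deadline — 1 year after 2006-03-18 — is 2007-03-18.
Because the automatic bankruptcy stay ran from 2006-09-12 to 2007-11-08, the deadline is extended by 422 days to 2008-05-13.
The other events in the timeline have no effect on the limitation period under the stated rules.
The 2008-07-03 filing falls after the 2008-05-13 deadline; the claim is time-barred.

TIME-BARRED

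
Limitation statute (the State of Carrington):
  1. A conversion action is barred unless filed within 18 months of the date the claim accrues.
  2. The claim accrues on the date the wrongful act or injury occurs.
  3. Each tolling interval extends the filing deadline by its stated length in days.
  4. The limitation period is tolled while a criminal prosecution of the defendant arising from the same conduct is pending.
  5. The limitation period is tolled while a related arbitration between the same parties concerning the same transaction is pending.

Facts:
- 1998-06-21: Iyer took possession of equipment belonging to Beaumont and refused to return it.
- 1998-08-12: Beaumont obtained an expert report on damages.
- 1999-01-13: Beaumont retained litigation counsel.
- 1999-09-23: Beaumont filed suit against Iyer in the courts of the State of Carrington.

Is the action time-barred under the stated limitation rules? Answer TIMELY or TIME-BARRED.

TIMELY

The claim accrued on 1998-06-21, the date of the act.
18 months from 1998-06-21 is 1999-12-21.
Nothing else in the chronology tolls or restarts the period.
Beaumont filed on 1999-09-23, before the 1999-12-21 deadline, so the action is timely.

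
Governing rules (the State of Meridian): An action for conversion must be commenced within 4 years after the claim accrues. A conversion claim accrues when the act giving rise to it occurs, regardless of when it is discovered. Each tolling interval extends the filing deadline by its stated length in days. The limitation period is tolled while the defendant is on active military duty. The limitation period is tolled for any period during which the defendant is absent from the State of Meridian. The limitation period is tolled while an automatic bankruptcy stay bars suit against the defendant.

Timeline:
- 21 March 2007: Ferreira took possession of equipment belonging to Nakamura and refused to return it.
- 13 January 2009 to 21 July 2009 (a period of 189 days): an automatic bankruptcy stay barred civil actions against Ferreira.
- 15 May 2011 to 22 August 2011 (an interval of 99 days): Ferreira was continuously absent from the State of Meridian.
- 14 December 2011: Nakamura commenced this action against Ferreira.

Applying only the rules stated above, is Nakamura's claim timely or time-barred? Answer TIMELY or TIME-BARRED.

TIMELY

The limitation period began to run on 21 March 2007.
Adding the 4 years base period to 21 March 2007 gives a deadline of 21 March 2011, before any tolling.
The automatic bankruptcy stay from 13 January 2009 to 21 July 2009 tolled the period for 189 days, extending the deadline to 26 September 2011.
The defendant's absence from the jurisdiction from 15 May 2011 to 22 August 2011 tolled the period for 99 days, extending the deadline to 3 January 2012.
Nakamura filed on 14 December 2011, before the 3 January 2012 deadline, so the action is timely.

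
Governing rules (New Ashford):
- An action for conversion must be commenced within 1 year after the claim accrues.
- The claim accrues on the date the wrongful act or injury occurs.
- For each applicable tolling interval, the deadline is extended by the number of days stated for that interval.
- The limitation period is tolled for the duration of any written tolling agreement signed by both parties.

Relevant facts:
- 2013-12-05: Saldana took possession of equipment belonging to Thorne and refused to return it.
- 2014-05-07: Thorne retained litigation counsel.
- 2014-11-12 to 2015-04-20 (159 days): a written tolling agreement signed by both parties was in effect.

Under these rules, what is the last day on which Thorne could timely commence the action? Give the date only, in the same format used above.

2015-05-13

The limitation period began to run on 2013-12-05.
The untolled deadline — 1 year after 2013-12-05 — is 2014-12-05.
The written tolling agreement from 2014-11-12 to 2015-04-20 tolled the period for 159 days, extending the deadline to 2015-05-13.
None of the other events listed affects the running of the period under the stated rules.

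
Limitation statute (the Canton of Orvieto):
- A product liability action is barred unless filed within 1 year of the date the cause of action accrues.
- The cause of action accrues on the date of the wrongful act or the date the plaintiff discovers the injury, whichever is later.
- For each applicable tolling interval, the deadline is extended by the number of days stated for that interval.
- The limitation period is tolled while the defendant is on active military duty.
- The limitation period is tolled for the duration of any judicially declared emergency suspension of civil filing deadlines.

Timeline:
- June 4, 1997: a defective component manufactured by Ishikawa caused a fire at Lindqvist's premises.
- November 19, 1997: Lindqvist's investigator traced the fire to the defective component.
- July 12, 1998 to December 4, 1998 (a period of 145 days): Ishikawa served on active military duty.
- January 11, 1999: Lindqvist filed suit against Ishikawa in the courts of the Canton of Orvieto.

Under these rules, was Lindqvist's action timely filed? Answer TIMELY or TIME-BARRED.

TIMELY

Taking the later of the act (June 4, 1997) and discovery (November 19, 1997), the claim accrued on November 19, 1997.
Adding the 1 year base period to November 19, 1997 gives a deadline of November 19, 1998, before any tolling.
The defendant's active military service from July 12, 1998 to December 4, 1998 tolled the period for 145 days, extending the deadline to April 13, 1999.
Lindqvist filed on January 11, 1999, before the April 13, 1999 deadline, so the action is timely.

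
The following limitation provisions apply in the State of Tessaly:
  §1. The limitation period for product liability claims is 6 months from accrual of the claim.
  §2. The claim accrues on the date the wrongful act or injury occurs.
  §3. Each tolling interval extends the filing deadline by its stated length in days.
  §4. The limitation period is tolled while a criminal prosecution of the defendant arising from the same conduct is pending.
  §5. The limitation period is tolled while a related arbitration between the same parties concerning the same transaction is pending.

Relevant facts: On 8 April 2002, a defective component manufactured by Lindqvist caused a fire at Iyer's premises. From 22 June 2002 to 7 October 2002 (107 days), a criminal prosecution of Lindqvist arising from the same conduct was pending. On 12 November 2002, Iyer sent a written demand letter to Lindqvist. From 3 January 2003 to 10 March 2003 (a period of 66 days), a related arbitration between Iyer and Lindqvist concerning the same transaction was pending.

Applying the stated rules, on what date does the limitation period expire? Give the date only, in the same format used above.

30 March 2003

The limitation period began to run on 8 April 2002.
Adding the 6 months base period to 8 April 2002 gives a deadline of 8 October 2002, before any tolling.
The pending criminal prosecution from 22 June 2002 to 7 October 2002 tolled the period for 107 days, extending the deadline to 23 January 2003.
The period was tolled for 66 days by the pending related arbitration (3 January 2003 to 10 March 2003), pushing the deadline to 30 March 2003.
The other events in the timeline have no effect on the limitation period under the stated rules.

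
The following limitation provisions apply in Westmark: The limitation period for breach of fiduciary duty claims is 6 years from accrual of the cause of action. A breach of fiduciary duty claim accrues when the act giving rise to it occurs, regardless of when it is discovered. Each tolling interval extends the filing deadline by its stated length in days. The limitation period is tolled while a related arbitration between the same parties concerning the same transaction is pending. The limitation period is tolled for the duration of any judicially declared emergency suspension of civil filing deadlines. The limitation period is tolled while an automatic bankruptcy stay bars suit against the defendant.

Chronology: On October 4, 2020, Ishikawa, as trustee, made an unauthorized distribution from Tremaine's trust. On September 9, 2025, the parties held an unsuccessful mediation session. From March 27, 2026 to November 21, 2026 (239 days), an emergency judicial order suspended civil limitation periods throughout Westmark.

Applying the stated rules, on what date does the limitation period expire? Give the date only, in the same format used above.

The limitation period began to run on October 4, 2020.
6 years from October 4, 2020 is October 4, 2026.
Because the emergency suspension of filing deadlines ran from March 27, 2026 to November 21, 2026, the deadline is extended by 239 days to May 31, 2027.
Nothing else in the chronology tolls or restarts the period.

May 31, 2027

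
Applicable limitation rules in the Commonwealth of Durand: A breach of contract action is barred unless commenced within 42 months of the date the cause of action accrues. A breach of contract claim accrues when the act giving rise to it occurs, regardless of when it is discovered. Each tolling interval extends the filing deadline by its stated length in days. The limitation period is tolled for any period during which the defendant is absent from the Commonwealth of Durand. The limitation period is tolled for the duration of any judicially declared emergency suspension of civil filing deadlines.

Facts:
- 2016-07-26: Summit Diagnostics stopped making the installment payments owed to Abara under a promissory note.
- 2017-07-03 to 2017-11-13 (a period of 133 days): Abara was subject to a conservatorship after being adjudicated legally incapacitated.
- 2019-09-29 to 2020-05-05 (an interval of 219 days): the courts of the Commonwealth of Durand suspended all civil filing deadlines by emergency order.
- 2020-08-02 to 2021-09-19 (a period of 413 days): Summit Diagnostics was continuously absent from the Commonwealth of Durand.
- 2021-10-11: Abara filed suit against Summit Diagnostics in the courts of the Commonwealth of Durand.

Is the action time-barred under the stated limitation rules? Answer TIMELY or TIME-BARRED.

The cause of action accrued on 2016-07-26, the date of the act.
Adding the 42 months base period to 2016-07-26 gives a deadline of 2020-01-26, before any tolling.
The emergency suspension of filing deadlines from 2019-09-29 to 2020-05-05 tolled the period for 219 days, extending the deadline to 2020-09-01.
The period was tolled for 413 days by the defendant's absence from the jurisdiction (2020-08-02 to 2021-09-19), pushing the deadline to 2021-10-19.
Although the plaintiff's incapacity ran from 2017-07-03 to 2017-11-13, the stated rules do not make that a tolling event, so it is disregarded.
The 2021-10-11 filing precedes the 2021-10-19 deadline; the claim is timely.

TIMELY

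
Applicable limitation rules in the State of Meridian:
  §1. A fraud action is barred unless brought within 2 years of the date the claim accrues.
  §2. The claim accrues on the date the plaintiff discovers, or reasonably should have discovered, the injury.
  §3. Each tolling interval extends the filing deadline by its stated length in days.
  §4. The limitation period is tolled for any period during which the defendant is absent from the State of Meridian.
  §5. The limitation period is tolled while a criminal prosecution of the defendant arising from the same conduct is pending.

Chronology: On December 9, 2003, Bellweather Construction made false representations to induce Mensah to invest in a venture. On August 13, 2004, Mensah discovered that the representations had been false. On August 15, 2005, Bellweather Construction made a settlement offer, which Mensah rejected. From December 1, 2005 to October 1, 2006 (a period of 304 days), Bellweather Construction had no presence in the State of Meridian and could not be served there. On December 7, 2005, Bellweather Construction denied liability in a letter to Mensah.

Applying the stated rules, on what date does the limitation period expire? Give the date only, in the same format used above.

June 13, 2007

The claim did not accrue until Mensah discovered the injury on August 13, 2004; the December 9, 2003 act date does not start the clock under the stated rule.
2 years from August 13, 2004 is August 13, 2006.
The period was tolled for 304 days by the defendant's absence from the jurisdiction (December 1, 2005 to October 1, 2006), pushing the deadline to June 13, 2007.
The other events in the timeline have no effect on the limitation period under the stated rules.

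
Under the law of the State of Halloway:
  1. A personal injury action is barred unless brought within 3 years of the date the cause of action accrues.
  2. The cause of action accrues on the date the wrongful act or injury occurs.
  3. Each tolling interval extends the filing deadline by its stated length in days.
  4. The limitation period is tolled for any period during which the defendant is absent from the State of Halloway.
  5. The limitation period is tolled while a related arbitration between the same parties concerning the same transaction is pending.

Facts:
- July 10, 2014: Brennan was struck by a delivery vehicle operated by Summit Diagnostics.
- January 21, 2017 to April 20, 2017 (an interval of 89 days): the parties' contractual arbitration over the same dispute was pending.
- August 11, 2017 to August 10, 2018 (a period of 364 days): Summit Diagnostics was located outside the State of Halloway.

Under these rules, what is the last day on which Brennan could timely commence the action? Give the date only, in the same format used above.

The limitation period began to run on July 10, 2014.
3 years from July 10, 2014 is July 10, 2017.
Because the pending related arbitration ran from January 21, 2017 to April 20, 2017, the deadline is extended by 89 days to October 7, 2017.
Because the defendant's absence from the jurisdiction ran from August 11, 2017 to August 10, 2018, the deadline is extended by 364 days to October 6, 2018.

October 6, 2018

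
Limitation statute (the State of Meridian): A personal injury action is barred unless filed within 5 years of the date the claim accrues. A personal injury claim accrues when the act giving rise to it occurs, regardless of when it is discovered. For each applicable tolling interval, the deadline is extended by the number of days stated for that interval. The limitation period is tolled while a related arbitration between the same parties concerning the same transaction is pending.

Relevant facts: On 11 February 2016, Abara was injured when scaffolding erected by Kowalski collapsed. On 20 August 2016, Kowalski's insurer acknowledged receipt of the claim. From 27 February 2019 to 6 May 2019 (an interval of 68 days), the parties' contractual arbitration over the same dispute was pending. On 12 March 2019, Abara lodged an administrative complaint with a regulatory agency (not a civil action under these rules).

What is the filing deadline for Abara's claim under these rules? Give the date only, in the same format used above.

20 April 2021

The claim accrued on 11 February 2016, when the wrongful act occurred.
Adding the 5 years base period to 11 February 2016 gives a deadline of 11 February 2021, before any tolling.
The pending related arbitration from 27 February 2019 to 6 May 2019 tolled the period for 68 days, extending the deadline to 20 April 2021.
Nothing else in the chronology tolls or restarts the period.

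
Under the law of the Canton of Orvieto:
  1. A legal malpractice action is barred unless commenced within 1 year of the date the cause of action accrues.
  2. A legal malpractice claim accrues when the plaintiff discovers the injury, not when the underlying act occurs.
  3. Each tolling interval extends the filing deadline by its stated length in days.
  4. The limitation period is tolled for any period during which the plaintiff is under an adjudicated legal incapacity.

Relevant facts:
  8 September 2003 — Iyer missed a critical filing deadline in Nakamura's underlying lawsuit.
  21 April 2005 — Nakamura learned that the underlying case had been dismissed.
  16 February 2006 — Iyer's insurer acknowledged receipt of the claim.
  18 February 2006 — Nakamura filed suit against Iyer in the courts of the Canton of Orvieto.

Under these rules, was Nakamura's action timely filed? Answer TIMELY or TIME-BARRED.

TIMELY

Accrual is tied to discovery, so the period began on 21 April 2005 rather than on 8 September 2003 when the act occurred.
The untolled deadline — 1 year after 21 April 2005 — is 21 April 2006.
The other events in the timeline have no effect on the limitation period under the stated rules.
Nakamura filed on 18 February 2006, before the 21 April 2006 deadline, so the action is timely.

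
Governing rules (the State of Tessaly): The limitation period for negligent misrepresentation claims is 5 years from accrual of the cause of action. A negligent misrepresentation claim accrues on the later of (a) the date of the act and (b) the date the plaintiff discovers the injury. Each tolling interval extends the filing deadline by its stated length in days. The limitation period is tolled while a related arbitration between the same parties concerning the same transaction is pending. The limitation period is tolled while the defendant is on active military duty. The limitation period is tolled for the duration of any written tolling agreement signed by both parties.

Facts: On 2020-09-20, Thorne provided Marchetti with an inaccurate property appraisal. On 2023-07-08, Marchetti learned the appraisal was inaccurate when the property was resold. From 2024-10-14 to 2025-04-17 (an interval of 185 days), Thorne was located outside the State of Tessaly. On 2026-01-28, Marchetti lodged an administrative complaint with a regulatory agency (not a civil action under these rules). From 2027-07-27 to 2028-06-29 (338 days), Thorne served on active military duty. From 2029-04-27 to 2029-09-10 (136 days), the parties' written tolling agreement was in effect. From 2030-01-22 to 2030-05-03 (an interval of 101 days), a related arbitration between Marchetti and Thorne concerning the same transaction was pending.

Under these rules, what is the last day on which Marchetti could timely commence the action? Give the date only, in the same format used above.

2029-10-25

Taking the later of the act (2020-09-20) and discovery (2023-07-08), the claim accrued on 2023-07-08.
Adding the 5 years base period to 2023-07-08 gives a deadline of 2028-07-08, before any tolling.
The defendant's active military service from 2027-07-27 to 2028-06-29 tolled the period for 338 days, extending the deadline to 2029-06-11.
The written tolling agreement from 2029-04-27 to 2029-09-10 tolled the period for 136 days, extending the deadline to 2029-10-25.
The pending related arbitration from 2030-01-22 to 2030-05-03 began after the period had already run on 2029-10-25, so it has no tolling effect.
No stated provision tolls the period for the defendant's absence, so the interval from 2024-10-14 to 2025-04-17 has no effect on the deadline.
Nothing else in the chronology tolls or restarts the period.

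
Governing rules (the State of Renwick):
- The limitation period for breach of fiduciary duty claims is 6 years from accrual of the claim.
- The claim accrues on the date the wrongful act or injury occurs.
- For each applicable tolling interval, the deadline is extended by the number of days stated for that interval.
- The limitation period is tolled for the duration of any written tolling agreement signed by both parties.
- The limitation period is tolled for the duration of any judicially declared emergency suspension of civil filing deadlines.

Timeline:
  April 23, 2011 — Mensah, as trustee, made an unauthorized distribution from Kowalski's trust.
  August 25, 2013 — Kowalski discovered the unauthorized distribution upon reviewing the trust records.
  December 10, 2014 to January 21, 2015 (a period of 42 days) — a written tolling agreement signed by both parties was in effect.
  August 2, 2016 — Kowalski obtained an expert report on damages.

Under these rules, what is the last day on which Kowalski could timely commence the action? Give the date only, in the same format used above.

June 4, 2017

Accrual is governed by the date of the act, so the period began to run on April 23, 2011; the later discovery on August 25, 2013 is irrelevant under the stated rule.
Adding the 6 years base period to April 23, 2011 gives a deadline of April 23, 2017, before any tolling.
The period was tolled for 42 days by the written tolling agreement (December 10, 2014 to January 21, 2015), pushing the deadline to June 4, 2017.
The other events in the timeline have no effect on the limitation period under the stated rules.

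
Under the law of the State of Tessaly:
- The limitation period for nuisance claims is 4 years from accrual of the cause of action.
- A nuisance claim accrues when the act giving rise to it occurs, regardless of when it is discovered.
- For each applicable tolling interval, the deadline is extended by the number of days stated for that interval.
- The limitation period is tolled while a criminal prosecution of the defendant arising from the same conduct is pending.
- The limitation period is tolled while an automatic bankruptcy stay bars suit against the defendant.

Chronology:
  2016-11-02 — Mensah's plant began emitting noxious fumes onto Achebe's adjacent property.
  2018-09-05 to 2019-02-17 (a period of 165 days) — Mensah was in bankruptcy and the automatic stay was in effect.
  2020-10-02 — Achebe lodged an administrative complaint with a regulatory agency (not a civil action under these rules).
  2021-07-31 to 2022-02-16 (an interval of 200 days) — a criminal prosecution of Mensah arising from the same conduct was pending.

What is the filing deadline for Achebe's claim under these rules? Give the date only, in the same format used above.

2021-04-16

The limitation period began to run on 2016-11-02.
Adding the 4 years base period to 2016-11-02 gives a deadline of 2020-11-02, before any tolling.
The period was tolled for 165 days by the automatic bankruptcy stay (2018-09-05 to 2019-02-17), pushing the deadline to 2021-04-16.
By the time the pending criminal prosecution began on 2021-07-31, the limitation period had already expired on 2021-04-16; that interval cannot revive it.
Nothing else in the chronology tolls or restarts the period.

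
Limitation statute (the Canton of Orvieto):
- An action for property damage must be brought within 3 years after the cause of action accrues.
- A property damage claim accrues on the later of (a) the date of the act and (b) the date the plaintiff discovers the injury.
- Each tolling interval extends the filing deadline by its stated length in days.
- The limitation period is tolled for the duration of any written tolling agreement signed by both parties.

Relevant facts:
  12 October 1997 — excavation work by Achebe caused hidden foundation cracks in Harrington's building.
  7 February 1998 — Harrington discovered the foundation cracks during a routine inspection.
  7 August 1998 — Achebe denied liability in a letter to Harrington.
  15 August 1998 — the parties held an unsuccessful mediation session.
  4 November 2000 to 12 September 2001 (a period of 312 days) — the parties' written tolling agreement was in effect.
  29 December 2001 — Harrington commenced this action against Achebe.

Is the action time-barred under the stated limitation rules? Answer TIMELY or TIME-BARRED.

The claim accrued on 7 February 1998 — the later of the 12 October 1997 act and the 7 February 1998 discovery.
3 years from 7 February 1998 is 7 February 2001.
Because the written tolling agreement ran from 4 November 2000 to 12 September 2001, the deadline is extended by 312 days to 16 December 2001.
The other events in the timeline have no effect on the limitation period under the stated rules.
The 29 December 2001 filing falls after the 16 December 2001 deadline; the claim is time-barred.

TIME-BARRED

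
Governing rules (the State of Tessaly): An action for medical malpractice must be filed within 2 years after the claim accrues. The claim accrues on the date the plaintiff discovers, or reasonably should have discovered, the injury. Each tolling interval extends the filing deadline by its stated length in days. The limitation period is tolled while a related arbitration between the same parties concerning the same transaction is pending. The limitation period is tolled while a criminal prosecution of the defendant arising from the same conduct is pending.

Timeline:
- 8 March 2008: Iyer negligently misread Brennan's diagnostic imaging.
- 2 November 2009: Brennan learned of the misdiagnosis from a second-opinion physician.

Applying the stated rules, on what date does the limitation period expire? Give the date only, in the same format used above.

2 November 2011

The claim did not accrue until Brennan discovered the injury on 2 November 2009; the 8 March 2008 act date does not start the clock under the stated rule.
The untolled deadline — 2 years after 2 November 2009 — is 2 November 2011.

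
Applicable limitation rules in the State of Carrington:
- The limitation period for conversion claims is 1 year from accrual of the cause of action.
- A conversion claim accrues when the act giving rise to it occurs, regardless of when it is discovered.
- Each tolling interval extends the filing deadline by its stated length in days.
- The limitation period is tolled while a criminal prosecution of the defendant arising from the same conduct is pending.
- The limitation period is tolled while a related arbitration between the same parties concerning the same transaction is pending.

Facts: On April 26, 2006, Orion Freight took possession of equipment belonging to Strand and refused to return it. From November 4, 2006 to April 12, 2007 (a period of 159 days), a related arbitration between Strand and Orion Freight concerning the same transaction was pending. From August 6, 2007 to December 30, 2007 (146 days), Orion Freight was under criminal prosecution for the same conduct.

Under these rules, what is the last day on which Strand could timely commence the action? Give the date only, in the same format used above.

The cause of action accrued on April 26, 2006, the date of the act.
Adding the 1 year base period to April 26, 2006 gives a deadline of April 26, 2007, before any tolling.
Because the pending related arbitration ran from November 4, 2006 to April 12, 2007, the deadline is extended by 159 days to October 2, 2007.
The period was tolled for 146 days by the pending criminal prosecution (August 6, 2007 to December 30, 2007), pushing the deadline to February 25, 2008.

February 25, 2008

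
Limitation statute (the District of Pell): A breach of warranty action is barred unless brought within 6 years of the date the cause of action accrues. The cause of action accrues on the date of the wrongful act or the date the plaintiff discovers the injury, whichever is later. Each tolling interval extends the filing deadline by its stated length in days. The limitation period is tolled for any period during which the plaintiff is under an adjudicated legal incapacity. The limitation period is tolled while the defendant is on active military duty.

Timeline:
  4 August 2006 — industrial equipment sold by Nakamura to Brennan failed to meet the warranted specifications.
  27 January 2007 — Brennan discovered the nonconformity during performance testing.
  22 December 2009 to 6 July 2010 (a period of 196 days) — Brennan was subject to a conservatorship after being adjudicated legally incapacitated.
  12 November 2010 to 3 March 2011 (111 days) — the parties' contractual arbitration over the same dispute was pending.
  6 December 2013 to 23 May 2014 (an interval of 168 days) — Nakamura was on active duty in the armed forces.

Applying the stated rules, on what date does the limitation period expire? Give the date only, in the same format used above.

11 August 2013

The claim accrued on 27 January 2007 — the later of the 4 August 2006 act and the 27 January 2007 discovery.
6 years from 27 January 2007 is 27 January 2013.
Because the plaintiff's legal incapacity ran from 22 December 2009 to 6 July 2010, the deadline is extended by 196 days to 11 August 2013.
The defendant's active military service from 6 December 2013 to 23 May 2014 began after the period had already run on 11 August 2013, so it has no tolling effect.
No stated provision tolls the period for a pending arbitration, so the interval from 12 November 2010 to 3 March 2011 has no effect on the deadline.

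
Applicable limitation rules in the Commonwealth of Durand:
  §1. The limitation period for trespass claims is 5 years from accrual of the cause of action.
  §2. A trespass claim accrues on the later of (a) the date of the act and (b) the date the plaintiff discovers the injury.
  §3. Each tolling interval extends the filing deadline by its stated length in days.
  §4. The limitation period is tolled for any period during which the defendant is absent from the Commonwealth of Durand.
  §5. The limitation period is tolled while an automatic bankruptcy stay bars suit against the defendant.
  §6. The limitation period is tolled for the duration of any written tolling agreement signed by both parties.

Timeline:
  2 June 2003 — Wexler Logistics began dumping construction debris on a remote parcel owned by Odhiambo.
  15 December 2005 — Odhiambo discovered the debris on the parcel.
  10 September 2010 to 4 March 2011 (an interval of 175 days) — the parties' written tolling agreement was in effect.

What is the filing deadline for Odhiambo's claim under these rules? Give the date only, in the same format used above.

Taking the later of the act (2 June 2003) and discovery (15 December 2005), the claim accrued on 15 December 2005.
5 years from 15 December 2005 is 15 December 2010.
The period was tolled for 175 days by the written tolling agreement (10 September 2010 to 4 March 2011), pushing the deadline to 8 June 2011.

8 June 2011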